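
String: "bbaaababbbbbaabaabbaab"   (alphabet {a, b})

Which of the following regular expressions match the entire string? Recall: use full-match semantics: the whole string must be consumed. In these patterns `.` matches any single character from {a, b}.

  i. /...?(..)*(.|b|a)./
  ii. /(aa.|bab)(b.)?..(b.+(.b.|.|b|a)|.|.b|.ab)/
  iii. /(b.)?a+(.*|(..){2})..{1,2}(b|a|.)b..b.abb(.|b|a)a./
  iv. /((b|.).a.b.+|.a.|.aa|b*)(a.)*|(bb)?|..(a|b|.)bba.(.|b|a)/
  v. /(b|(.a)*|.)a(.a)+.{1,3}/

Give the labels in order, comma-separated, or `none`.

i → match
ii → no match
iii → match
iv → no match
v → no match

i, iii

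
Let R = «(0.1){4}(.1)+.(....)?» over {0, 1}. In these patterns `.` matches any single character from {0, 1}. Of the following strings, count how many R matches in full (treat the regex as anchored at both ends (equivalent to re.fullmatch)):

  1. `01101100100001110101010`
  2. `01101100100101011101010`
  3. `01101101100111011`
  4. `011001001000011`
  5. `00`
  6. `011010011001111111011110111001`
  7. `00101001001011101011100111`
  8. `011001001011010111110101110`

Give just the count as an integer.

3

1 → no match
2 → match
3 → match
4 → no match
5 → no match
6 → no match
7 → no match
8 → match
Total matched: 3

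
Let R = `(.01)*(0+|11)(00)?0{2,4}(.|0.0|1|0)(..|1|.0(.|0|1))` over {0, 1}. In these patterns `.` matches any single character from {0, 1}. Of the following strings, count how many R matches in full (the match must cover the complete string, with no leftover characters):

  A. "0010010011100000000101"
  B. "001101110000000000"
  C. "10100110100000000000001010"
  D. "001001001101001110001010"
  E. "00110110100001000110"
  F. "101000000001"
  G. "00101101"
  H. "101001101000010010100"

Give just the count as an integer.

5

A → match
B → match
C → match
D → match
E → no match
F. "101000000001" → match
G. "00101101" → no match
H → no match
Total matched: 5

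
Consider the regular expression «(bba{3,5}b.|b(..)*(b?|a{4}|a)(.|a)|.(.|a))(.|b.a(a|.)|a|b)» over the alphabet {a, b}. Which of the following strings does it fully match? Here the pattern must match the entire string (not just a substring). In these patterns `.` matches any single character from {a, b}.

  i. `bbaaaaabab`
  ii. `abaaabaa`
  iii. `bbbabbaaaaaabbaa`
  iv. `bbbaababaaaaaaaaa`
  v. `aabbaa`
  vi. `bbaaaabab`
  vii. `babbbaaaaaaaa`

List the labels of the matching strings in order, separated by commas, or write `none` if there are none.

i → match
ii → no match
iii → match
iv → match
v → match
vi → match
vii → match

i, iii, iv, v, vi, vii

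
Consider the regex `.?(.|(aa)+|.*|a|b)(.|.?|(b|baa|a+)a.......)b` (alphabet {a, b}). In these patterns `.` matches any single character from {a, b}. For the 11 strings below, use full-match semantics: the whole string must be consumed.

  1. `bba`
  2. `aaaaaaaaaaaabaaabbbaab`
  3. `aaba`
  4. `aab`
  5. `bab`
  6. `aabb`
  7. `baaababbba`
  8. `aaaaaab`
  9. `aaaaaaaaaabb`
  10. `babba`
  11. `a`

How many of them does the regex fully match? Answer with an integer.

1 → no match — must end with `b`
2 → match
3 → no match — must end with `b`
4 → match
5 → match
6 → match
7 → no match — must end with `b`
8 → match
9 → match
10 → no match — must end with `b`
11 → no match — must end with `b`
Total matched: 6

6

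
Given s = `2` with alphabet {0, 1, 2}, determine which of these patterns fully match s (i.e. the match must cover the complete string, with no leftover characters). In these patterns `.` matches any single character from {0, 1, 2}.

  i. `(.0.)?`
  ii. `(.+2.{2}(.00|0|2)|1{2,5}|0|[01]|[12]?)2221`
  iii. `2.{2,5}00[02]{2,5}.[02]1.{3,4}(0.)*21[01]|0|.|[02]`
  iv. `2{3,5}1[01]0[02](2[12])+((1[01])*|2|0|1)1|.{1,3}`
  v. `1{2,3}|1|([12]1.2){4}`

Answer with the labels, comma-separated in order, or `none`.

i → no match
ii → no match — must end with `2221`
iii → match
iv → match
v → no match

iii, iv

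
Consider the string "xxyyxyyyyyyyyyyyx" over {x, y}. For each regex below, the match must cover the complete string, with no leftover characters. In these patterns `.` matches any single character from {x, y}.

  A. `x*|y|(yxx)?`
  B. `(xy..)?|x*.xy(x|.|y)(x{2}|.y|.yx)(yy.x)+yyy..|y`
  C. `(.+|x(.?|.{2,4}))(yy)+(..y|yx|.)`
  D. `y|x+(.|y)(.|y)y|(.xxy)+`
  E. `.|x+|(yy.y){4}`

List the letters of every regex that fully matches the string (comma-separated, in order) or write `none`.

A → no match
B → no match
C → match
D → no match
E → no match

C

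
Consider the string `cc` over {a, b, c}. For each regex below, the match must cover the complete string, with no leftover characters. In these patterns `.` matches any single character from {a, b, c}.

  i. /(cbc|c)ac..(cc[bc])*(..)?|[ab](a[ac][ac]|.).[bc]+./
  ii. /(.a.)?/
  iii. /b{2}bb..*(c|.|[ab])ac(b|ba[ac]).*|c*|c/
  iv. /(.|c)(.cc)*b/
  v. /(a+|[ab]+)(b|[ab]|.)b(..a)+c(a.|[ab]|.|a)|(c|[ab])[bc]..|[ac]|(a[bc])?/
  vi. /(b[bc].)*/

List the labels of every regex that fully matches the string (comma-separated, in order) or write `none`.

i → no match
ii → no match
iii → match
iv → no match — must end with `b`
v → no match
vi → no match

iii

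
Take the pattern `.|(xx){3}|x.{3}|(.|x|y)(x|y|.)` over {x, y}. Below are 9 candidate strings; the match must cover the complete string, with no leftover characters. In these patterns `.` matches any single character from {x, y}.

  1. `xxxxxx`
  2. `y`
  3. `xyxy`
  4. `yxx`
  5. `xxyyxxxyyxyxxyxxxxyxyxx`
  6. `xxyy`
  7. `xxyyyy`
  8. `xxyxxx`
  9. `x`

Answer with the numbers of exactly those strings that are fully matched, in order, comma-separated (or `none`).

1 → match
2 → match
3 → match
4 → no match
5 → no match
6 → match
7 → no match
8 → no match
9 → match

1, 2, 3, 6, 9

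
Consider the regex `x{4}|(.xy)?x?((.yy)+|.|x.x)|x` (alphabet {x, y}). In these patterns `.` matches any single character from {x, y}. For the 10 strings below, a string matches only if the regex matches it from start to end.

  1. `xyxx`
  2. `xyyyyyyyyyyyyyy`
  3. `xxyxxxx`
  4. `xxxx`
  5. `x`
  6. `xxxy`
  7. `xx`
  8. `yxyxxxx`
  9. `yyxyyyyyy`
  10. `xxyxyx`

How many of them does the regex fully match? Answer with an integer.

1 → no match
2 → match
3 → match
4 → match
5 → match
6 → no match
7 → match
8 → match
9 → no match
10 → match
Total matched: 7

7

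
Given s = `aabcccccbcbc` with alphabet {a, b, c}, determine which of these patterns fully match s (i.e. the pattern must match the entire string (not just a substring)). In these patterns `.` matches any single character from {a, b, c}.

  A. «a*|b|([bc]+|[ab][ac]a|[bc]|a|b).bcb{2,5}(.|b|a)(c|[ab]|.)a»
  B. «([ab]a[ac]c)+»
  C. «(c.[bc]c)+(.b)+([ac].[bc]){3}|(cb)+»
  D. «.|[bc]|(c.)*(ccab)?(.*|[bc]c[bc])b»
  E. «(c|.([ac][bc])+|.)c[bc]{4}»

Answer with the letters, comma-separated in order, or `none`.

E

A → no match
B → no match
C → no match
D → no match
E → match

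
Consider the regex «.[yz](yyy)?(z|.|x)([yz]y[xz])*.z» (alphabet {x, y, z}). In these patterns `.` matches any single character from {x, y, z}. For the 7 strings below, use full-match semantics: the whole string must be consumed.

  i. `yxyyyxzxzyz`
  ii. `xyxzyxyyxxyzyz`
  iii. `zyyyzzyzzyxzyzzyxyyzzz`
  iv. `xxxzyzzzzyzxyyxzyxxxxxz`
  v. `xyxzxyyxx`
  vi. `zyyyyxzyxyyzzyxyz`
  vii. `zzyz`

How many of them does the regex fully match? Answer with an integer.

1

i. `yxyyyxzxzyz` → no match
ii → no match
iii → no match
iv → no match
v. `xyxzxyyxx` → no match — must end with `z`
vi → match
vii. `zzyz` → no match
Total matched: 1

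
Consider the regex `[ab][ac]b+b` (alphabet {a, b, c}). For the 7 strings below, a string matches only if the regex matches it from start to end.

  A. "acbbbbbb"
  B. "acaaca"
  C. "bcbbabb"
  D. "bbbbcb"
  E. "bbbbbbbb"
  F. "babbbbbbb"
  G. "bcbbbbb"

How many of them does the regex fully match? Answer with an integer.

A → match
B → no match — must end with "bb"
C → no match
D → no match — must end with "bb"
E → no match
F → match
G → match
Total matched: 3

3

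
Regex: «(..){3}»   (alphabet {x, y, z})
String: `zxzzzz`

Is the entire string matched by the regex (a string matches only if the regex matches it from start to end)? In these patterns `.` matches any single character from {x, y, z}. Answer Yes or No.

Yes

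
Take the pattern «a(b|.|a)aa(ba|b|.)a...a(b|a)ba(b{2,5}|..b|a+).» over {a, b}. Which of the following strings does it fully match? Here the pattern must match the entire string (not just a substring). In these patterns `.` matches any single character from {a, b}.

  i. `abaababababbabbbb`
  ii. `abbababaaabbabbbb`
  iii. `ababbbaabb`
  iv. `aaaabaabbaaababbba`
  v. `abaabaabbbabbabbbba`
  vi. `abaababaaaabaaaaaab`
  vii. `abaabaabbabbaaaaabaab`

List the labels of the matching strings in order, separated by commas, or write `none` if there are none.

i, iv, v, vi

i → match
ii → no match
iii → no match
iv → match
v → match
vi → match
vii → no match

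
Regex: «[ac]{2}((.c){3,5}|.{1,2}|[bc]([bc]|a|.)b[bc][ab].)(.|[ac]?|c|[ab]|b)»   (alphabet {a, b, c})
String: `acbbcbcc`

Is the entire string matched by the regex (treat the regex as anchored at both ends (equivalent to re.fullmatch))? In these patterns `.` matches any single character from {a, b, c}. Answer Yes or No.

No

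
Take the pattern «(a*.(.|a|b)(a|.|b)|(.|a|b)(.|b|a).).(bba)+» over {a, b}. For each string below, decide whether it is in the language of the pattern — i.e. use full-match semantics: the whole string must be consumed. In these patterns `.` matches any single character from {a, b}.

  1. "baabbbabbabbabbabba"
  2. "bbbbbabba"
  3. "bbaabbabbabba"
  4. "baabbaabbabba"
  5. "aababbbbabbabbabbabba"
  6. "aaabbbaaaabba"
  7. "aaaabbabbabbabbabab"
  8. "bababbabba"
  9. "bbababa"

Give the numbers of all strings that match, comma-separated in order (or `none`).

1 → match
2 → no match
3 → match
4 → no match
5 → match
6 → no match
7 → no match — must end with "bba"
8 → match
9 → no match — must end with "bba"

1, 3, 5, 8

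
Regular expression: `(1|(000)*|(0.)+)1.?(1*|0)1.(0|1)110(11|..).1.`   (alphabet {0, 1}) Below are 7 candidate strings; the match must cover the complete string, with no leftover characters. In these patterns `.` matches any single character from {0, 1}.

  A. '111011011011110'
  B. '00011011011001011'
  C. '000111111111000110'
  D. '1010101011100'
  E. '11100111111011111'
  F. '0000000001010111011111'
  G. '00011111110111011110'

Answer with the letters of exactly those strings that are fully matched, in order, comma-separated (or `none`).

A, B, C, F, G

A → match
B → match
C → match
D → no match
E → no match
F → match
G → match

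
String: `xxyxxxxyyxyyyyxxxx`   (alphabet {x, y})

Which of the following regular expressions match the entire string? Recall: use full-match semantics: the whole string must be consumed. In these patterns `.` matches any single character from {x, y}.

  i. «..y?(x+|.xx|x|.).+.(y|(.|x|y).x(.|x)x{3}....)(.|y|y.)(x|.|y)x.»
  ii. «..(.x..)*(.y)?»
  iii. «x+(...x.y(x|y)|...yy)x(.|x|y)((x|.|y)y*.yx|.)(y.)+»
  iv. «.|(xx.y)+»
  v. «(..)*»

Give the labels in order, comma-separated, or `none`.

i, v

i → match
ii → no match
iii → no match
iv → no match
v → match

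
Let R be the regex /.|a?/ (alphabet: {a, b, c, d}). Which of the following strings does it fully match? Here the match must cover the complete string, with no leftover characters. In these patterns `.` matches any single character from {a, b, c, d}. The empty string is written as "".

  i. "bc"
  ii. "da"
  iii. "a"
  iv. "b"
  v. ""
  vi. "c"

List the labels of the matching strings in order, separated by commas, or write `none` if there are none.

i → no match
ii → no match
iii → match
iv → match
v → match
vi → match

iii, iv, v, vi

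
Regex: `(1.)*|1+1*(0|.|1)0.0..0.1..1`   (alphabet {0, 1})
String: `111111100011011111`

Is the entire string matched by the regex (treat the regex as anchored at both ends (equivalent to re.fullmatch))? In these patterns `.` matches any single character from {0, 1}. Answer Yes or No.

Yes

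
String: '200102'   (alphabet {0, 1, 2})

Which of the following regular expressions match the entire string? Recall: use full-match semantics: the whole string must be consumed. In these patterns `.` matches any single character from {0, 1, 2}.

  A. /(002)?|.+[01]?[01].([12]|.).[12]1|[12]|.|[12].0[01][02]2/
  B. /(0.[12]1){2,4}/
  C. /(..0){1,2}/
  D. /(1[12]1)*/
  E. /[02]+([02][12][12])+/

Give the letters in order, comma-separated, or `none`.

A → match
B → no match — must start with '0'
C → no match — must end with '0'
D → no match
E → no match

A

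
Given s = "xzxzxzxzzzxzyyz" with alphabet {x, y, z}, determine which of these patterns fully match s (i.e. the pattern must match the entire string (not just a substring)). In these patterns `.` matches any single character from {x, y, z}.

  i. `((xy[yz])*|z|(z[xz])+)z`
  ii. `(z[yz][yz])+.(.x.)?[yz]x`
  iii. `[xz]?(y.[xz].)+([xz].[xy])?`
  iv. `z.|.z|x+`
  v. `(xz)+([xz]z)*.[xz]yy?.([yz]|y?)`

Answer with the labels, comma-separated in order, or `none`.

v

i → no match
ii → no match — must start with "z"
iii → no match
iv → no match
v → match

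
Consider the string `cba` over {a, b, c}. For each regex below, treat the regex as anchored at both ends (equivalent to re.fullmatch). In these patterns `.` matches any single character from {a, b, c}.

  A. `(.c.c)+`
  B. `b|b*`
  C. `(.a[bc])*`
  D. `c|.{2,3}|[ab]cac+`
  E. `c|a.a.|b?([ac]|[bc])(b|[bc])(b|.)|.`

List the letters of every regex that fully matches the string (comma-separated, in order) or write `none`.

A → no match — must end with `c`
B → no match
C → no match
D → match
E → match

D, E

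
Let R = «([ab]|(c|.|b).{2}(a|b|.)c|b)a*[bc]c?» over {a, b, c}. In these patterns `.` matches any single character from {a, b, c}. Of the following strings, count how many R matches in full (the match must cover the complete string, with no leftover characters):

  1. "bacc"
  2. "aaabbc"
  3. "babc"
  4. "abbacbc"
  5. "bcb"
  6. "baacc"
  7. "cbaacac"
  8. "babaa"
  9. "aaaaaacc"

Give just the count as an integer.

6

1 → match
2 → no match
3 → match
4 → match
5 → no match
6 → match
7 → match
8 → no match
9 → match
Total matched: 6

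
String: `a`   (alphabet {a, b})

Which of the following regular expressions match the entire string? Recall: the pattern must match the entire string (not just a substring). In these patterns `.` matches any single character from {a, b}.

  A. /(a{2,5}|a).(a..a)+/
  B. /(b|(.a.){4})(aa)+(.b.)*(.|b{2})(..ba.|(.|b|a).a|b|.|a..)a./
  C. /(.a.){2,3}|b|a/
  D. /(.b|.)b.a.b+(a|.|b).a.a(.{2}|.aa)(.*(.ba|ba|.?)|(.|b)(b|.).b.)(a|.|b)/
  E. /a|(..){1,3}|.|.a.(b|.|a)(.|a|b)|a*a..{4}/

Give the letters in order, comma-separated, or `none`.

C, E

A → no match
B → no match
C → match
D → no match
E → match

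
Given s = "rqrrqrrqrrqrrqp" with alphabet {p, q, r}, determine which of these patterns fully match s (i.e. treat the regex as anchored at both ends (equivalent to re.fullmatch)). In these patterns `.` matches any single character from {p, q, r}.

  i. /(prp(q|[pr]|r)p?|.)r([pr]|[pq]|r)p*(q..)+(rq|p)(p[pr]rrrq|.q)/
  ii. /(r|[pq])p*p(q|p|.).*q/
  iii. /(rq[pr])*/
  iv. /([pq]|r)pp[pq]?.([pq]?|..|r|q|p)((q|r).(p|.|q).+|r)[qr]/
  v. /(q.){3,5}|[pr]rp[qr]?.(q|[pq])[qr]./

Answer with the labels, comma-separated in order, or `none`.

iii

i → no match
ii → no match — must end with "q"
iii → match
iv → no match
v → no match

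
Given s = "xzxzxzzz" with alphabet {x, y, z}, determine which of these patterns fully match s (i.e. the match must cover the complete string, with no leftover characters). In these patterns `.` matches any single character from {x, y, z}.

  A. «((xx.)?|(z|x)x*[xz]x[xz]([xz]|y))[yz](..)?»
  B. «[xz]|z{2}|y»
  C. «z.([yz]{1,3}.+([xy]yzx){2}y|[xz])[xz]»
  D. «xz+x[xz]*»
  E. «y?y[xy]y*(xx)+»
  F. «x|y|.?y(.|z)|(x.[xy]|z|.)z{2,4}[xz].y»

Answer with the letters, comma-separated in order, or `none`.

A → match
B → no match
C → no match — must start with "z"
D → match
E → no match — must end with "xx"
F → no match

A, D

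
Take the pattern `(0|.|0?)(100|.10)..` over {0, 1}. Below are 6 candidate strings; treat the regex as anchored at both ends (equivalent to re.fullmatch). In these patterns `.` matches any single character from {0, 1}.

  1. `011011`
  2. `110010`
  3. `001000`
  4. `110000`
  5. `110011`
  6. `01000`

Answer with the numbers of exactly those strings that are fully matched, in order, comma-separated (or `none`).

1, 2, 3, 4, 5, 6

1 → match
2 → match
3 → match
4 → match
5 → match
6 → match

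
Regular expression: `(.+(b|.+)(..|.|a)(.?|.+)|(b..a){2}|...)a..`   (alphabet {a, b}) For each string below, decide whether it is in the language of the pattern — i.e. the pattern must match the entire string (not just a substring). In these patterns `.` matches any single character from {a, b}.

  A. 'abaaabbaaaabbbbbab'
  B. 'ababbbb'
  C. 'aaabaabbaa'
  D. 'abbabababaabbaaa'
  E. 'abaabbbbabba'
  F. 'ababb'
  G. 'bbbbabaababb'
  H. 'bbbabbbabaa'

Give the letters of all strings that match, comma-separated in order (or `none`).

A → no match
B. 'ababbbb' → no match
C. 'aaabaabbaa' → no match
D → match
E. 'abaabbbbabba' → no match
F. 'ababb' → no match
G. 'bbbbabaababb' → match
H. 'bbbabbbabaa' → no match

D, G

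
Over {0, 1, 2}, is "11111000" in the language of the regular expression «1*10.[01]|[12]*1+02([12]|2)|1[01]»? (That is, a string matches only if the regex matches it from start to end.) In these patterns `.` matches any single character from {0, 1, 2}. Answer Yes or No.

Yes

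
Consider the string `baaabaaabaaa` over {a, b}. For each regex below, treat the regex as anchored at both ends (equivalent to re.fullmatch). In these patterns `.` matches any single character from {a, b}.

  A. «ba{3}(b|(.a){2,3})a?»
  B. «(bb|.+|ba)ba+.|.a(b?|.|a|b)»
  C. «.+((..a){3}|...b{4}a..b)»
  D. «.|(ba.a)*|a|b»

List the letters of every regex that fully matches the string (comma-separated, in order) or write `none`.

A → no match
B → match
C → no match
D → match

B, D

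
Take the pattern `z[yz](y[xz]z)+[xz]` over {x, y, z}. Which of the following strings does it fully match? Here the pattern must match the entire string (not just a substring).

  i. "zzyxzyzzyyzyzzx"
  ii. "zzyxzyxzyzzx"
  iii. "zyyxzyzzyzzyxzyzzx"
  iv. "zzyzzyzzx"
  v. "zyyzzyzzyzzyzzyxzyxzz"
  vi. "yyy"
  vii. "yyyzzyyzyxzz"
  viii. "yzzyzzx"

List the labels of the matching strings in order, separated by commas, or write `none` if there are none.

ii, iii, iv, v

i → no match
ii. "zzyxzyxzyzzx" → match
iii → match
iv. "zzyzzyzzx" → match
v → match
vi. "yyy" → no match — must start with "z"
vii. "yyyzzyyzyxzz" → no match — must start with "z"
viii. "yzzyzzx" → no match — must start with "z"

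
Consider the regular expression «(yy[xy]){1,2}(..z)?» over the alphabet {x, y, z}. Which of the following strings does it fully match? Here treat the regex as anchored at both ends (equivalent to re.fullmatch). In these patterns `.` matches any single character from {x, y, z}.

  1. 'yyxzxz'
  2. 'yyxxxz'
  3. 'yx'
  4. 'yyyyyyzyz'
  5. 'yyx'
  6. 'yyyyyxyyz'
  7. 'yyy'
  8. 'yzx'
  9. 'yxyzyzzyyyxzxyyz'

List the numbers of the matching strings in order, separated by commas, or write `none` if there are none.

1. 'yyxzxz' → match
2. 'yyxxxz' → match
3. 'yx' → no match — must start with 'yy'
4. 'yyyyyyzyz' → match
5. 'yyx' → match
6. 'yyyyyxyyz' → match
7. 'yyy' → match
8. 'yzx' → no match — must start with 'yy'
9 → no match — must start with 'yy'

1, 2, 4, 5, 6, 7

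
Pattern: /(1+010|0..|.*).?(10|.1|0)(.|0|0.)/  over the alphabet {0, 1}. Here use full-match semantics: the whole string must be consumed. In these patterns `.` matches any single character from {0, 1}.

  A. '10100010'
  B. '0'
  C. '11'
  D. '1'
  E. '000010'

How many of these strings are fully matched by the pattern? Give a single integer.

2

A. '10100010' → match
B. '0' → no match
C. '11' → no match
D. '1' → no match
E. '000010' → match
Total matched: 2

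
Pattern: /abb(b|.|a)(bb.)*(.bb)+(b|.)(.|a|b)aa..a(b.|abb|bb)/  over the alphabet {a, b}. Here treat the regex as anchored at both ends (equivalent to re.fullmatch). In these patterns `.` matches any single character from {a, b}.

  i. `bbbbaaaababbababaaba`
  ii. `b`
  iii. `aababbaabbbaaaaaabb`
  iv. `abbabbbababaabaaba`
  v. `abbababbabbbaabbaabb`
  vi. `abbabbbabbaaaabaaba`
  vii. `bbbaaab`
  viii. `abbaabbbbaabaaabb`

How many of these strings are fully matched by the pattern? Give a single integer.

2

i → no match — must start with `abb`
ii → no match — must start with `abb`
iii → no match — must start with `abb`
iv → no match
v → no match
vi → match
vii → no match — must start with `abb`
viii → match
Total matched: 2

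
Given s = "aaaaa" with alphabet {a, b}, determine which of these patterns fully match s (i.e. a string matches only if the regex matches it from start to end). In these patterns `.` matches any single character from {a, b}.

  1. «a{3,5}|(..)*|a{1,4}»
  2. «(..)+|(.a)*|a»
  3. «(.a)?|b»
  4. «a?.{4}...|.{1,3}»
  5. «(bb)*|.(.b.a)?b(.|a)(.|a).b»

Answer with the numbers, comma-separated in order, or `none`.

1 → match
2 → no match
3 → no match
4 → no match
5 → no match

1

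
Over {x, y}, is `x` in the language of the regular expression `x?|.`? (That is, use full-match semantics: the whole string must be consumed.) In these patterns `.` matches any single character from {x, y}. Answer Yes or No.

Yes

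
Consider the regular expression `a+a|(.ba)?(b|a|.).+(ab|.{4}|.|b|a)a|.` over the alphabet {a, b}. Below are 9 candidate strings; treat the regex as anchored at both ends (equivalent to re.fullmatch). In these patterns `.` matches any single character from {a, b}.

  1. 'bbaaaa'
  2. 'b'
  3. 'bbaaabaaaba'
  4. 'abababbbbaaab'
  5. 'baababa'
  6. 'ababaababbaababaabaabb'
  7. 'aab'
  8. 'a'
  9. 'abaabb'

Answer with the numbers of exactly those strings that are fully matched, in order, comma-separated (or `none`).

1 → match
2 → match
3 → match
4 → no match
5 → match
6 → no match
7 → no match
8 → match
9 → no match

1, 2, 3, 5, 8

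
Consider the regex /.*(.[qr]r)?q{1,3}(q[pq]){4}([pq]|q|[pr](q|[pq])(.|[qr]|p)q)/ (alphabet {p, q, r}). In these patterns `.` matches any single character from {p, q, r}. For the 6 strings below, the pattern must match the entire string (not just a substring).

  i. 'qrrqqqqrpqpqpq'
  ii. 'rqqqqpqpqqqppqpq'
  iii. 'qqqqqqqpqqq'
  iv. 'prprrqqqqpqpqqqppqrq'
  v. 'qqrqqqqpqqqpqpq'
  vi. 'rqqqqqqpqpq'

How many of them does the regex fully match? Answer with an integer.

i → no match
ii → match
iii → match
iv → match
v → match
vi → match
Total matched: 5

5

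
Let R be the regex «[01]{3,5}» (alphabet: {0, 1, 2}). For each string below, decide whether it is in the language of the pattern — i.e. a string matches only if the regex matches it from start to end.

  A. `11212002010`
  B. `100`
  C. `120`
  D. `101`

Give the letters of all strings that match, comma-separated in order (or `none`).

A → no match
B → match
C → no match
D → match

B, D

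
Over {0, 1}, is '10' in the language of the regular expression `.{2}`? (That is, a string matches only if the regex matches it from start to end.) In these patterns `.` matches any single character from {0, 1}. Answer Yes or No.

Yes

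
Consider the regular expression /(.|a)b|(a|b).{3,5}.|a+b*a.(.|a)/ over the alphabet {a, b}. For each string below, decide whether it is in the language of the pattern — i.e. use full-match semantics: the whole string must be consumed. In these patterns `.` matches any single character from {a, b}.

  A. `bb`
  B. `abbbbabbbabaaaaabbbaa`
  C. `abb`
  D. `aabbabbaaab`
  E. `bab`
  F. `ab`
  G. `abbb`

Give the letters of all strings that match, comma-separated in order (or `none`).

A, F

A → match
B → no match
C → no match
D → no match
E → no match
F → match
G → no match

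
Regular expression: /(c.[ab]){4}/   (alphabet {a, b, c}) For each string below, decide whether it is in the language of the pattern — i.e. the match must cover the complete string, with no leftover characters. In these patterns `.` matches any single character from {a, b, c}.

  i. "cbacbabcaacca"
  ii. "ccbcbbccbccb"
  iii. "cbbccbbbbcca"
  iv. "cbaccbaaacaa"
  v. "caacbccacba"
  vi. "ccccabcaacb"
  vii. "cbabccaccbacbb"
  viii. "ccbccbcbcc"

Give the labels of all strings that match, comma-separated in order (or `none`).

i → no match
ii → match
iii → no match
iv → no match
v → no match
vi → no match
vii → no match
viii → no match

ii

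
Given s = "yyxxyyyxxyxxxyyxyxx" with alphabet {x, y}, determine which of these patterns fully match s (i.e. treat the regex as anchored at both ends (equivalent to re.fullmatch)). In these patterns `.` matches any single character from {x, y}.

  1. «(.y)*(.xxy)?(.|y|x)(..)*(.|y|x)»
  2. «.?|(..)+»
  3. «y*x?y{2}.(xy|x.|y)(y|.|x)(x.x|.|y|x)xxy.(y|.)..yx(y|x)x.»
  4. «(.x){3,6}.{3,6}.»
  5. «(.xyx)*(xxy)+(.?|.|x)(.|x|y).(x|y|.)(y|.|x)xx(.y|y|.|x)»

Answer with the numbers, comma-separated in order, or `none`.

1 → no match
2 → no match
3 → match
4 → no match
5 → no match

3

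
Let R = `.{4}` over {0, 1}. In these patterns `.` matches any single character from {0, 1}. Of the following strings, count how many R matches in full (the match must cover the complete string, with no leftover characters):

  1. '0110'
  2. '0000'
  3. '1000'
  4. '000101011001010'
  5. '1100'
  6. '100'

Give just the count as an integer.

1 → match
2 → match
3 → match
4 → no match
5 → match
6 → no match
Total matched: 4

4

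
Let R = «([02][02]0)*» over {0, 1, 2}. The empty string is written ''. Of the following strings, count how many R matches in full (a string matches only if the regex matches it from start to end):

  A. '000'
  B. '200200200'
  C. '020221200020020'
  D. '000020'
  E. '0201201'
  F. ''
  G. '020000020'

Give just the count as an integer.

5

A. '000' → match
B. '200200200' → match
C → no match
D. '000020' → match
E. '0201201' → no match
F. '' → match
G. '020000020' → match
Total matched: 5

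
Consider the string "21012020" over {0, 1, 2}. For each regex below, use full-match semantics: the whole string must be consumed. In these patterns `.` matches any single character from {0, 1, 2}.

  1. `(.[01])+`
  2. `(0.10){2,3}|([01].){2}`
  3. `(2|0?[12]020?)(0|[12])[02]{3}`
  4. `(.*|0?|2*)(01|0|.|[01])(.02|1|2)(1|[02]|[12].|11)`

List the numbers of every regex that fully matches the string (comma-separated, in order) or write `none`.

1 → match
2 → no match
3 → no match
4 → match

1, 4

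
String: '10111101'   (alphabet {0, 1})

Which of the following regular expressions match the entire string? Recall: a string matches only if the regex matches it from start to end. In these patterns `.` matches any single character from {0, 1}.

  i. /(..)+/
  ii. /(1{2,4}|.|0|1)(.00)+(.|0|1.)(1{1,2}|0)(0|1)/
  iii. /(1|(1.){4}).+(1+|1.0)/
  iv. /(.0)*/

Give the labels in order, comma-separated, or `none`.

i → match
ii → no match
iii → match
iv → no match

i, iii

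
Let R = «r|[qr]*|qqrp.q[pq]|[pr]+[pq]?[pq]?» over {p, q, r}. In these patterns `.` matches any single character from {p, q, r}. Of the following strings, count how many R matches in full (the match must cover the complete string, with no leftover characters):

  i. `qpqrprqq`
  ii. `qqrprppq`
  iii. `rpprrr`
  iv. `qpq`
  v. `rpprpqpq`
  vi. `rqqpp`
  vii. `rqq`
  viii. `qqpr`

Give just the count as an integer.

2

i → no match
ii → no match
iii → match
iv → no match
v → no match
vi → no match
vii → match
viii → no match
Total matched: 2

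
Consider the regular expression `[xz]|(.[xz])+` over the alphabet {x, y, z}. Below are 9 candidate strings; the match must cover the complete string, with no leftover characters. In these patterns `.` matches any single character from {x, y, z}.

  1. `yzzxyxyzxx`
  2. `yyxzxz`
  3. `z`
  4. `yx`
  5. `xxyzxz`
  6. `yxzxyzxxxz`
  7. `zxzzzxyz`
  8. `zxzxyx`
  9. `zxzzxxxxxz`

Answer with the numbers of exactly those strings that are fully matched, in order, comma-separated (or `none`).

1, 3, 4, 5, 6, 7, 8, 9

1. `yzzxyxyzxx` → match
2. `yyxzxz` → no match
3. `z` → match
4. `yx` → match
5. `xxyzxz` → match
6. `yxzxyzxxxz` → match
7. `zxzzzxyz` → match
8. `zxzxyx` → match
9. `zxzzxxxxxz` → match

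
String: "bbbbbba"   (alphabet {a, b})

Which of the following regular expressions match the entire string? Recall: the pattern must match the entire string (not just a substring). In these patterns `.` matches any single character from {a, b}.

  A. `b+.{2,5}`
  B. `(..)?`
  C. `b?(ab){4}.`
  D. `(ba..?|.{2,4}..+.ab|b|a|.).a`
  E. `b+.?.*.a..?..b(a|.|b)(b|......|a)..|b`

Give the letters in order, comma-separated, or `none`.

A

A → match
B → no match
C → no match
D → no match
E → no match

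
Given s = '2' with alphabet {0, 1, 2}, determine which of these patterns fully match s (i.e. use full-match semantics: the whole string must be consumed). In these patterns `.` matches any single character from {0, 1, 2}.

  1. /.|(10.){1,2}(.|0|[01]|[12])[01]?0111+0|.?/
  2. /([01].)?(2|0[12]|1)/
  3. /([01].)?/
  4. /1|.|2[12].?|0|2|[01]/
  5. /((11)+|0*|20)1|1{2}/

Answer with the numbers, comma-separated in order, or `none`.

1, 2, 4

1 → match
2 → match
3 → no match
4 → match
5 → no match — must end with '1'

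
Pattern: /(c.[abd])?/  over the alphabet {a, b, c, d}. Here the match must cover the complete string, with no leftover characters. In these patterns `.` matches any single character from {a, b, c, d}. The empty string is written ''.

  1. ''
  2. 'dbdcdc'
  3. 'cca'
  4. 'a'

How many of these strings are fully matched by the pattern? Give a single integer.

1. '' → match
2. 'dbdcdc' → no match
3. 'cca' → match
4. 'a' → no match
Total matched: 2

2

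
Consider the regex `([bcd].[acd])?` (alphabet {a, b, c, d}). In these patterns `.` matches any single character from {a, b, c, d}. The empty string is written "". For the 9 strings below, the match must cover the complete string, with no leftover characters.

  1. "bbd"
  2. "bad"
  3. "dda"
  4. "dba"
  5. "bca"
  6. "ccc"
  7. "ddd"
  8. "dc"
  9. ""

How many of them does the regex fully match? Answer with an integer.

8

1 → match
2 → match
3 → match
4 → match
5 → match
6 → match
7 → match
8 → no match
9 → match
Total matched: 8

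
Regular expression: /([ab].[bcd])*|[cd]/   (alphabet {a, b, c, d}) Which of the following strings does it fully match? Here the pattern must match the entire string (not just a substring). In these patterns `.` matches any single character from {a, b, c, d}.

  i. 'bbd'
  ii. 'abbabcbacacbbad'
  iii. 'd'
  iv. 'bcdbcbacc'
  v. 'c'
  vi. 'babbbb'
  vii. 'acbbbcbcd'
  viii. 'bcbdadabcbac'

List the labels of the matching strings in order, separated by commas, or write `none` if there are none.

i → match
ii → match
iii → match
iv → match
v → match
vi → match
vii → match
viii → no match

i, ii, iii, iv, v, vi, vii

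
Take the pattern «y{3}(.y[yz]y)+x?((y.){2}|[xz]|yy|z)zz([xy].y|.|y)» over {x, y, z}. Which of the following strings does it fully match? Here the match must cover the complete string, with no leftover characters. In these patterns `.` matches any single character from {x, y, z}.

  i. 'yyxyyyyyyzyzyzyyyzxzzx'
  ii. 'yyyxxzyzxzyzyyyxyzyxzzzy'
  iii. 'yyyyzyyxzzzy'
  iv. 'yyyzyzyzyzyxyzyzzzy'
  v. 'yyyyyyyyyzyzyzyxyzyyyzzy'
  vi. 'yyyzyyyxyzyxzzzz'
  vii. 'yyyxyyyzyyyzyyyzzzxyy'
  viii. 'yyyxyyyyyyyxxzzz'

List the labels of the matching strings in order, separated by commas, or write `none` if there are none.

i → no match
ii → no match
iii → no match
iv → match
v → match
vi → match
vii → match
viii → match

iv, v, vi, vii, viii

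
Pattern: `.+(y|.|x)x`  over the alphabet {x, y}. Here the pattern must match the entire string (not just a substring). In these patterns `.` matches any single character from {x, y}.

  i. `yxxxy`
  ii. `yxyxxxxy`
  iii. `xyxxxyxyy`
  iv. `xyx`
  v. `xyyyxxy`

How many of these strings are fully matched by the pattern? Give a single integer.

i → no match — must end with `x`
ii → no match — must end with `x`
iii → no match — must end with `x`
iv → match
v → no match — must end with `x`
Total matched: 1

1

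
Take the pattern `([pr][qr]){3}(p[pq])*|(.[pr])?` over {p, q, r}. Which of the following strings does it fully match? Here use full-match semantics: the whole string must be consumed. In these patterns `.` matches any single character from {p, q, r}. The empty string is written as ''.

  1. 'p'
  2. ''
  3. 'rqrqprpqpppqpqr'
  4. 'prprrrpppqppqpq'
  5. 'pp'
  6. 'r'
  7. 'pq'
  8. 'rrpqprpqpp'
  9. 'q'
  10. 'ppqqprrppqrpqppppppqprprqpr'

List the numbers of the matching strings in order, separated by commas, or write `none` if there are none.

1 → no match
2 → match
3 → no match
4 → no match
5 → match
6 → no match
7 → no match
8 → match
9 → no match
10 → no match

2, 5, 8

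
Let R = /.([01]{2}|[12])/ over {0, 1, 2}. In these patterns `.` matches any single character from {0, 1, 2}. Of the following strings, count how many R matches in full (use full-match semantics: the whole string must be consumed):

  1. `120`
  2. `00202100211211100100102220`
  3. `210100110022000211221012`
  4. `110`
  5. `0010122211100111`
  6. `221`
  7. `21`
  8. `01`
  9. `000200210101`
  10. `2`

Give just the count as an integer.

3

1. `120` → no match
2 → no match
3 → no match
4. `110` → match
5 → no match
6. `221` → no match
7. `21` → match
8. `01` → match
9. `000200210101` → no match
10. `2` → no match
Total matched: 3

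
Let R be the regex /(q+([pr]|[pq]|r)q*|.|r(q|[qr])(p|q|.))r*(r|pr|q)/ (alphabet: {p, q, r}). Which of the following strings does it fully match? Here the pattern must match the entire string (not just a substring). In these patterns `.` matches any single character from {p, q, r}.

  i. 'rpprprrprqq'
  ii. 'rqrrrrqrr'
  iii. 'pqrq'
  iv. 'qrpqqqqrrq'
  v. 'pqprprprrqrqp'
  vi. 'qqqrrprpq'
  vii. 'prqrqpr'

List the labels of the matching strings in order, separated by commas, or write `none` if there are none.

i → no match
ii → no match
iii → no match
iv → no match
v → no match
vi → no match
vii → no match

none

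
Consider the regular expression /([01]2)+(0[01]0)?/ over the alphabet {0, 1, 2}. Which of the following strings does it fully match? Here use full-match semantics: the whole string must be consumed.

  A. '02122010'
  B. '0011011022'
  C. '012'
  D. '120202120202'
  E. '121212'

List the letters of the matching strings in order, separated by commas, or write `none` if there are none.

A → no match
B → no match
C → no match
D → match
E → match

D, E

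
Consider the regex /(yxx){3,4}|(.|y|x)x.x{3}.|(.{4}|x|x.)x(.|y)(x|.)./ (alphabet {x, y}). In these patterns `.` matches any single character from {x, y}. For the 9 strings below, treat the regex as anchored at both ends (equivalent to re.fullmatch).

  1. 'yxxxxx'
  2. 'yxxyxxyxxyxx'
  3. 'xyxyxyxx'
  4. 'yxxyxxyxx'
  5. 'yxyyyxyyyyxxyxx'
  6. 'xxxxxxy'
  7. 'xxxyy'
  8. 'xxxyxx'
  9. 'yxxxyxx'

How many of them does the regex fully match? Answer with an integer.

6

1 → no match
2 → match
3 → match
4 → match
5 → no match
6 → match
7 → match
8 → match
9 → no match
Total matched: 6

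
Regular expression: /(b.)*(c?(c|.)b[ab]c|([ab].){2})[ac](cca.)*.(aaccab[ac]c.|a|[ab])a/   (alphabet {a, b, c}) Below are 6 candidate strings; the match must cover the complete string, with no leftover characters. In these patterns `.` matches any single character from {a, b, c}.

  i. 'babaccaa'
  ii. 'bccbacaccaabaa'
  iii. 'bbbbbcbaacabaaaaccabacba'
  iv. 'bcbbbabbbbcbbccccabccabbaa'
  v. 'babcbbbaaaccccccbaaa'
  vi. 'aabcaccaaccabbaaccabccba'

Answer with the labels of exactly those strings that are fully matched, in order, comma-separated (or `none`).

i → match
ii → match
iii → match
iv → match
v → no match
vi → match

i, ii, iii, iv, vi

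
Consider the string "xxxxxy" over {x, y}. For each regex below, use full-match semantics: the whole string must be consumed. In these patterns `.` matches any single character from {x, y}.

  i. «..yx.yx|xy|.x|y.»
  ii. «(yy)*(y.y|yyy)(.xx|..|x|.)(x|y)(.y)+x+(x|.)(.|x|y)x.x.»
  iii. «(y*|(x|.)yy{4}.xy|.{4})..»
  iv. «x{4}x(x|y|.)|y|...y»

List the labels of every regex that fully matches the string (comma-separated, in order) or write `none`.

iii, iv

i → no match
ii → no match
iii → match
iv → match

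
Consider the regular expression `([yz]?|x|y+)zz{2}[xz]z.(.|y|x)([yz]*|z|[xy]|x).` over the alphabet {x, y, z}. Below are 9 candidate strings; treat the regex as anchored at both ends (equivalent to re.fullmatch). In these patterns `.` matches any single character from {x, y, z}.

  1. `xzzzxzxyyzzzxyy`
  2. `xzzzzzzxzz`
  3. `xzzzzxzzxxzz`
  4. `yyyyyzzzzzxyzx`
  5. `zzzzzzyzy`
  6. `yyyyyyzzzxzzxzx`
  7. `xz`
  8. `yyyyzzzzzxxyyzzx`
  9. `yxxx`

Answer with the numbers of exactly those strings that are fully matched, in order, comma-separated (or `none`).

2, 4, 5, 6, 8

1 → no match
2. `xzzzzzzxzz` → match
3. `xzzzzxzzxxzz` → no match
4 → match
5. `zzzzzzyzy` → match
6 → match
7. `xz` → no match
8 → match
9. `yxxx` → no match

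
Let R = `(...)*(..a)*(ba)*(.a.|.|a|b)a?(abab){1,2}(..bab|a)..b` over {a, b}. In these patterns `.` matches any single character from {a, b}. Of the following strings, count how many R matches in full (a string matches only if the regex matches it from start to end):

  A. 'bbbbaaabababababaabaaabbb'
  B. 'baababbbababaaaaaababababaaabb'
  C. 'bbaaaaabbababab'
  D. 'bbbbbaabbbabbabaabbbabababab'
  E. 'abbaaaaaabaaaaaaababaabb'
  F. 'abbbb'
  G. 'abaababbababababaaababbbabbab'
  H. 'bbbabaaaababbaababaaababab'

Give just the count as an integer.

A → no match
B → no match
C → no match
D → no match
E → match
F → no match
G → no match
H → no match
Total matched: 1

1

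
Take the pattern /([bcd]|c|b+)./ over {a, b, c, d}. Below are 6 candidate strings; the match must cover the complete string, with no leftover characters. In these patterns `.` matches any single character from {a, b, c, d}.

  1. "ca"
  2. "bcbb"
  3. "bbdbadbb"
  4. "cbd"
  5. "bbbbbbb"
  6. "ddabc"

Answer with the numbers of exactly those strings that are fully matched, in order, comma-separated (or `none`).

1 → match
2 → no match
3 → no match
4 → no match
5 → match
6 → no match

1, 5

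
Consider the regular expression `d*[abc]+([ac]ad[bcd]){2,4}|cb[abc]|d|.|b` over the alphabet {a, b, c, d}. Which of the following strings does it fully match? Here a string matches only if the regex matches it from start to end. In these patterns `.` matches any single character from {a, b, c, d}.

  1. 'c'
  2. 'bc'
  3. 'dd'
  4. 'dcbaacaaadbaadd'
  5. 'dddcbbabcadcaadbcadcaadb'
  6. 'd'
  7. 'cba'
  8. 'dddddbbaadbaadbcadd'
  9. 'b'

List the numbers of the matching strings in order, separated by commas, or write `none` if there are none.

1, 4, 5, 6, 7, 8, 9

1 → match
2 → no match
3 → no match
4 → match
5 → match
6 → match
7 → match
8 → match
9 → match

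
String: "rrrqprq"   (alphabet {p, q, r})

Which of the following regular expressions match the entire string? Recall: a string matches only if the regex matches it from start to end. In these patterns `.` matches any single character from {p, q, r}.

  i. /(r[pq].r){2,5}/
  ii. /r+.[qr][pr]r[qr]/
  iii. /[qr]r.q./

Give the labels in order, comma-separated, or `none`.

ii

i → no match — must end with "r"
ii → match
iii → no match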